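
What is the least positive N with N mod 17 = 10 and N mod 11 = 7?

95

x ≡ 7 (mod 11) gives x ∈ {7, 18, 29, 40, 51, 62, 73, 84, …}.
The first of these with x mod 17 = 10 is 95.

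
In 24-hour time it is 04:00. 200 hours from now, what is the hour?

200 − 8·24 = 8, so 200 ≡ 8 (mod 24).
(4 + 8) mod 24 = 12.

12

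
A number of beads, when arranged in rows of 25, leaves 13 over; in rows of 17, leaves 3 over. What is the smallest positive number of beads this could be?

x ≡ 3 (mod 17) gives x ∈ {3, 20, 37, 54, 71, 88}.
The first of these with x mod 25 = 13 is 88.

88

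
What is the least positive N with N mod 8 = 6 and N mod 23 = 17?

86

Since 23·7 ≡ 1 (mod 8), take x = 17 + 23·((6−17)·7 mod 8) = 17 + 23·3 = 86.
Check: 86 mod 8 = 6, 86 mod 23 = 17.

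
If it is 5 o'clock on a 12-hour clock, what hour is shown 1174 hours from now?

3

1174 = 97·12 + 10, so 1174 mod 12 = 10.
5 + 10 → 3 on a 12-hour dial.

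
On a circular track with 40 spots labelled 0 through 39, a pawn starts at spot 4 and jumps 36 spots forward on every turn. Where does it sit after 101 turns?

0

101·36 = 3636.
3636 mod 40 = 36 (since 90·40 = 3600).
(4 + 36) mod 40 = 0.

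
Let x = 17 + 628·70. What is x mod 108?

21

628·70 = 43960.
43960 = 407·108 + 4, so 43960 mod 108 = 4.
(17 + 4) mod 108 = 21.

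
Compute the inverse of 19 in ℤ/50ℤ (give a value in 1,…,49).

19·29 = 551 = 11·50 + 1, so 19⁻¹ ≡ 29 (mod 50).

29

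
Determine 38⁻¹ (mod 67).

30

67 = 1·38 + 29
38 = 1·29 + 9
29 = 3·9 + 2
9 = 4·2 + 1
2 = 2·1 + 0
Back-substituting gives 38·30 ≡ 1 (mod 67).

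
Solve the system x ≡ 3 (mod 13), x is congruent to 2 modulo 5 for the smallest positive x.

42

x ≡ 2 (mod 5) gives x ∈ {2, 7, 12, 17, 22, 27, 32, 37, …}.
The first of these with x mod 13 = 3 is 42.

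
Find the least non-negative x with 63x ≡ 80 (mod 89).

38

The inverse of 63 mod 89 is 65 (since 63·65 = 4095 ≡ 1).
So x ≡ 65·80 = 5200 ≡ 38 (mod 89).
Check: 63·38 = 2394 = 26·89 + 80.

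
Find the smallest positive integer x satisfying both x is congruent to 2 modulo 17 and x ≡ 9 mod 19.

x ≡ 2 (mod 17) gives x ∈ {2, 19, 36, 53, 70, 87, 104}.
The first of these with x mod 19 = 9 is 104.

104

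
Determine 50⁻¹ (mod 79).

50·49 = 2450 = 31·79 + 1, so 50⁻¹ ≡ 49 (mod 79).

49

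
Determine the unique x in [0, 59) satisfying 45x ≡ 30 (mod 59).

40

The inverse of 45 mod 59 is 21 (since 45·21 = 945 ≡ 1).
So x ≡ 21·30 = 630 ≡ 40 (mod 59).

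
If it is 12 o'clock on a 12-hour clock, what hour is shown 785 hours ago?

7

785 − 65·12 = 5, so 785 ≡ 5 (mod 12).
12 − 5 → 7 on a 12-hour dial.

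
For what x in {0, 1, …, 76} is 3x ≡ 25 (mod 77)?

The inverse of 3 mod 77 is 26 (since 3·26 = 78 ≡ 1).
Multiplying both sides by 26: x ≡ 26·25 = 650 ≡ 34 (mod 77).
Check: 3·34 = 102 = 1·77 + 25.

34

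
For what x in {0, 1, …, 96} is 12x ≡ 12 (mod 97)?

1

12⁻¹ ≡ 89 (mod 97) because 12·89 = 1068 = 11·97 + 1.
So x ≡ 89·12 = 1068 ≡ 1 (mod 97).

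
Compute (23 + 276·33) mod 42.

276·33 = 9108.
9108 mod 42 = 36 (since 216·42 = 9072).
(23 + 36) mod 42 = 17.

17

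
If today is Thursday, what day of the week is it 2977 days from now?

2977 mod 7 = 2 (since 425·7 = 2975).
Thursday + 2 days → Saturday.

Saturday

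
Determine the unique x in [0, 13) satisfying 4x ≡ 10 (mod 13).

9

4⁻¹ ≡ 10 (mod 13) because 4·10 = 40 = 3·13 + 1.
So x ≡ 10·10 = 100 ≡ 9 (mod 13).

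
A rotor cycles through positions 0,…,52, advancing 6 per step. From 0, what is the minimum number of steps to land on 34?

The inverse of 6 mod 53 is 9 (since 6·9 = 54 ≡ 1).
So x ≡ 9·34 = 306 ≡ 41 (mod 53).

41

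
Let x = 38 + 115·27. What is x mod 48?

115·27 = 3105.
Dividing 3105 by 48 gives quotient 64 and remainder 33.
(38 + 33) mod 48 = 23.

23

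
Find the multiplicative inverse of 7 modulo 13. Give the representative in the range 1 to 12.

2

7·2 = 14 = 1·13 + 1, so 7⁻¹ ≡ 2 (mod 13).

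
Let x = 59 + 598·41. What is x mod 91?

7

598·41 = 24518.
24518 = 269·91 + 39, so 24518 mod 91 = 39.
(59 + 39) mod 91 = 7.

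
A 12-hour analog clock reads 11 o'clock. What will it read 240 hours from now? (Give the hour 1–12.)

240 mod 12 = 0 (since 20·12 = 240).
11 + 0 → 11 on a 12-hour dial.

11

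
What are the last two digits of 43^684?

By repeated squaring mod 100: 43^1≡43, 43^2≡49, 43^4≡1, 43^8≡1, 43^16≡1, 43^32≡1, 43^64≡1, 43^128≡1, 43^256≡1, 43^512≡1.
Since 684 = 4 + 8 + 32 + 128 + 512 in binary, 43^684 ≡ 1·1·1·1·1 ≡ 1 (mod 100).

01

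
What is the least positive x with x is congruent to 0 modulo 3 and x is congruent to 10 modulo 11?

21

x ≡ 0 (mod 3) gives x ∈ {0, 3, 6, 9, 12, 15, 18, 21}.
The first of these with x mod 11 = 10 is 21.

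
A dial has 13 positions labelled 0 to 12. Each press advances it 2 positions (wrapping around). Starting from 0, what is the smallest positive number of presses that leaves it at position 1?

13 = 6·2 + 1
2 = 2·1 + 0
Back-substituting gives 2·7 ≡ 1 (mod 13).

7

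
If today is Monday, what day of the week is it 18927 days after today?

Dividing 18927 by 7 gives quotient 2703 and remainder 6.
Monday + 6 days → Sunday.

Sunday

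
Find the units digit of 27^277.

Powers of 7 mod 10 repeat with period 4: 7, 9, 3, 1.
277 leaves remainder 1 on division by 4, so 27^277 ends in 7.

7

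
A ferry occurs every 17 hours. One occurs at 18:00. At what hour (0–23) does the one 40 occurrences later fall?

2

40·17 = 680.
Dividing 680 by 24 gives quotient 28 and remainder 8.
(18 + 8) mod 24 = 2.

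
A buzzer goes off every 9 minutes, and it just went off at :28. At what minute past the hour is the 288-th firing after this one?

40

288·9 = 2592.
2592 − 43·60 = 12, so 2592 ≡ 12 (mod 60).
(28 + 12) mod 60 = 40.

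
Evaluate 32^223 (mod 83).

76

Square-and-reduce mod 83: 32^1≡32, 32^2≡28, 32^4≡37, 32^8≡41, 32^16≡21, 32^32≡26, 32^64≡12, 32^128≡61.
Since 223 = 1 + 2 + 4 + 8 + 16 + 64 + 128 in binary, 32^223 ≡ 32·28·37·41·21·12·61 ≡ 76 (mod 83).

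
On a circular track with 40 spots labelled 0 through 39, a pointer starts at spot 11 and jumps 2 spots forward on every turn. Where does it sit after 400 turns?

11

400·2 = 800.
800 − 20·40 = 0, so 800 ≡ 0 (mod 40).
(11 + 0) mod 40 = 11.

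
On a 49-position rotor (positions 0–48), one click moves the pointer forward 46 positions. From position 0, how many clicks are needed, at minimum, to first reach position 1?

16

49 = 1·46 + 3
46 = 15·3 + 1
3 = 3·1 + 0
Back-substituting gives 46·16 ≡ 1 (mod 49).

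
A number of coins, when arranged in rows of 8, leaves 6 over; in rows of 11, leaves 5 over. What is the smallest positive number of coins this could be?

38

x ≡ 6 (mod 8) gives x ∈ {6, 14, 22, 30, 38}.
The first of these with x mod 11 = 5 is 38.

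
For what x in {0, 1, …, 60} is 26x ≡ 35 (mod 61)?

26⁻¹ ≡ 54 (mod 61) because 26·54 = 1404 = 23·61 + 1.
Multiplying both sides by 54: x ≡ 54·35 = 1890 ≡ 60 (mod 61).
Check: 26·60 = 1560 = 25·61 + 35.

60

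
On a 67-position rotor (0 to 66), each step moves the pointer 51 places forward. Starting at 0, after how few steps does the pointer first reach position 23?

51⁻¹ ≡ 46 (mod 67) because 51·46 = 2346 = 35·67 + 1.
Multiplying both sides by 46: x ≡ 46·23 = 1058 ≡ 53 (mod 67).

53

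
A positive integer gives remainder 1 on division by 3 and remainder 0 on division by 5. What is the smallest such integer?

Since 5·2 ≡ 1 (mod 3), take x = 0 + 5·((1−0)·2 mod 3) = 0 + 5·2 = 10.
Check: 10 mod 3 = 1, 10 mod 5 = 0.

10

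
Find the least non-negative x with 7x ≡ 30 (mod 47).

11

7⁻¹ ≡ 27 (mod 47) because 7·27 = 189 = 4·47 + 1.
Multiplying both sides by 27: x ≡ 27·30 = 810 ≡ 11 (mod 47).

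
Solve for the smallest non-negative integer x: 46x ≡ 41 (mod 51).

The inverse of 46 mod 51 is 10 (since 46·10 = 460 ≡ 1).
So x ≡ 10·41 = 410 ≡ 2 (mod 51).
Check: 46·2 = 92 = 1·51 + 41.

2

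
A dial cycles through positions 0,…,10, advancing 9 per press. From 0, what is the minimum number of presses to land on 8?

7

The inverse of 9 mod 11 is 5 (since 9·5 = 45 ≡ 1).
So x ≡ 5·8 = 40 ≡ 7 (mod 11).
Check: 9·7 = 63 = 5·11 + 8.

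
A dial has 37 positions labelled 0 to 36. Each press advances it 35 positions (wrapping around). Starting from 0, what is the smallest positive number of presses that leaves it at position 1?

35·18 = 630 = 17·37 + 1, so 35⁻¹ ≡ 18 (mod 37).

18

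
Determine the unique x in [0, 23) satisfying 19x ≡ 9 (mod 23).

The inverse of 19 mod 23 is 17 (since 19·17 = 323 ≡ 1).
Multiplying both sides by 17: x ≡ 17·9 = 153 ≡ 15 (mod 23).

15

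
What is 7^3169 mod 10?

7

Last digits of 7^n: 7, 9, 3, 1 (period 4).
3169 mod 4 = 1, so the last digit matches 7^1 = 7.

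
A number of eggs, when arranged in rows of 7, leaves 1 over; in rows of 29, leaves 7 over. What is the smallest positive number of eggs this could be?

x ≡ 1 (mod 7) gives x ∈ {1, 8, 15, 22, 29, 36}.
The first of these with x mod 29 = 7 is 36.

36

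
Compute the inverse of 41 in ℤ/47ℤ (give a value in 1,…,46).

47 = 1·41 + 6
41 = 6·6 + 5
6 = 1·5 + 1
5 = 5·1 + 0
Back-substituting gives 41·39 ≡ 1 (mod 47).

39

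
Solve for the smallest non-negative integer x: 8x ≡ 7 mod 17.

8⁻¹ ≡ 15 (mod 17) because 8·15 = 120 = 7·17 + 1.
So x ≡ 15·7 = 105 ≡ 3 (mod 17).

3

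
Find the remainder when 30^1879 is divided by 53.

By repeated squaring mod 53: 30^1≡30, 30^2≡52, 30^4≡1, 30^8≡1, 30^16≡1, 30^32≡1, 30^64≡1, 30^128≡1, 30^256≡1, 30^512≡1, 30^1024≡1.
Since 1879 = 1 + 2 + 4 + 16 + 64 + 256 + 512 + 1024 in binary, 30^1879 ≡ 30·52·1·1·1·1·1·1 ≡ 23 (mod 53).

23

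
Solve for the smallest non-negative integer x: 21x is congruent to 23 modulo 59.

32

21⁻¹ ≡ 45 (mod 59) because 21·45 = 945 = 16·59 + 1.
Multiplying both sides by 45: x ≡ 45·23 = 1035 ≡ 32 (mod 59).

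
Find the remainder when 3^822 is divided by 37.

10

Square-and-reduce mod 37: 3^1≡3, 3^2≡9, 3^4≡7, 3^8≡12, 3^16≡33, 3^32≡16, 3^64≡34, 3^128≡9, 3^256≡7, 3^512≡12.
822 = 2 + 4 + 16 + 32 + 256 + 512, so 3^822 ≡ 9·7·33·16·7·12 ≡ 10 (mod 37).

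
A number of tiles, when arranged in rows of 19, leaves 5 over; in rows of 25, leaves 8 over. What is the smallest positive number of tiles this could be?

x ≡ 5 (mod 19) gives x ∈ {5, 24, 43, 62, 81, 100, 119, 138, …}.
The first of these with x mod 25 = 8 is 233.

233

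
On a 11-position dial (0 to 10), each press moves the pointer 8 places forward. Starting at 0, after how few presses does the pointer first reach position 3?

10

8⁻¹ ≡ 7 (mod 11) because 8·7 = 56 = 5·11 + 1.
Multiplying both sides by 7: x ≡ 7·3 = 21 ≡ 10 (mod 11).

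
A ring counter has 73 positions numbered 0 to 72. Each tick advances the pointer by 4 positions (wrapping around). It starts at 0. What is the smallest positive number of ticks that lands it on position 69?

The inverse of 4 mod 73 is 55 (since 4·55 = 220 ≡ 1).
Multiplying both sides by 55: x ≡ 55·69 = 3795 ≡ 72 (mod 73).
Check: 4·72 = 288 = 3·73 + 69.

72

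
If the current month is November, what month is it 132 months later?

November

132 − 11·12 = 0, so 132 ≡ 0 (mod 12).
November + 0 months → November.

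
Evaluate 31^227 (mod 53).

8

By repeated squaring mod 53: 31^1≡31, 31^2≡7, 31^4≡49, 31^8≡16, 31^16≡44, 31^32≡28, 31^64≡42, 31^128≡15.
Since 227 = 1 + 2 + 32 + 64 + 128 in binary, 31^227 ≡ 31·7·28·42·15 ≡ 8 (mod 53).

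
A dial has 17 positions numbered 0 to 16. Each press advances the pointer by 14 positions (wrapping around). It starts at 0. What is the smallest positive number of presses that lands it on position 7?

14⁻¹ ≡ 11 (mod 17) because 14·11 = 154 = 9·17 + 1.
Multiplying both sides by 11: x ≡ 11·7 = 77 ≡ 9 (mod 17).
Check: 14·9 = 126 = 7·17 + 7.

9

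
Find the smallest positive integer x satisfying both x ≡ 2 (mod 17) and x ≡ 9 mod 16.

x ≡ 9 (mod 16) gives x ∈ {9, 25, 41, 57, 73, 89, 105, 121}.
The first of these with x mod 17 = 2 is 121.

121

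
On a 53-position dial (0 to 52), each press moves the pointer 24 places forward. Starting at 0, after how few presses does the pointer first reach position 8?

18

The inverse of 24 mod 53 is 42 (since 24·42 = 1008 ≡ 1).
Multiplying both sides by 42: x ≡ 42·8 = 336 ≡ 18 (mod 53).
Check: 24·18 = 432 = 8·53 + 8.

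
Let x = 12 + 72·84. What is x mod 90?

30

72·84 = 6048.
6048 = 67·90 + 18, so 6048 mod 90 = 18.
(12 + 18) mod 90 = 30.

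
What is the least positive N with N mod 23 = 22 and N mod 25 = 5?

505

x ≡ 22 (mod 23) gives x ∈ {22, 45, 68, 91, 114, 137, 160, 183, …}.
The first of these with x mod 25 = 5 is 505.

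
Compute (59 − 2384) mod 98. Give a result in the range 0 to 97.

2384 = 24·98 + 32, so 2384 mod 98 = 32.
(59 − 32) mod 98 = 27.

27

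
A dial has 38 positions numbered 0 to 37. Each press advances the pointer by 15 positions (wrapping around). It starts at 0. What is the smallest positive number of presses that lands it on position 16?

The inverse of 15 mod 38 is 33 (since 15·33 = 495 ≡ 1).
Multiplying both sides by 33: x ≡ 33·16 = 528 ≡ 34 (mod 38).

34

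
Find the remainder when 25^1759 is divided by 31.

25

Square-and-reduce mod 31: 25^1≡25, 25^2≡5, 25^4≡25, 25^8≡5, 25^16≡25, 25^32≡5, 25^64≡25, 25^128≡5, 25^256≡25, 25^512≡5, 25^1024≡25.
Since 1759 = 1 + 2 + 4 + 8 + 16 + 64 + 128 + 512 + 1024 in binary, 25^1759 ≡ 25·5·25·5·25·25·5·5·25 ≡ 25 (mod 31).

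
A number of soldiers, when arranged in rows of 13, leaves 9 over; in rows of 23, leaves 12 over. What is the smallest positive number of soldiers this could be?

Since 23·4 ≡ 1 (mod 13), take x = 12 + 23·((9−12)·4 mod 13) = 12 + 23·1 = 35.
Check: 35 mod 13 = 9, 35 mod 23 = 12.

35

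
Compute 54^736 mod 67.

By repeated squaring mod 67: 54^1≡54, 54^2≡35, 54^4≡19, 54^8≡26, 54^16≡6, 54^32≡36, 54^64≡23, 54^128≡60, 54^256≡49, 54^512≡56.
Since 736 = 32 + 64 + 128 + 512 in binary, 54^736 ≡ 36·23·60·56 ≡ 39 (mod 67).

39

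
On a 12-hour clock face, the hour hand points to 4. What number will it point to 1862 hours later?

6

1862 = 155·12 + 2, so 1862 mod 12 = 2.
4 + 2 → 6 on a 12-hour dial.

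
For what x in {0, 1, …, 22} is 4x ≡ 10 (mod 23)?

14

The inverse of 4 mod 23 is 6 (since 4·6 = 24 ≡ 1).
So x ≡ 6·10 = 60 ≡ 14 (mod 23).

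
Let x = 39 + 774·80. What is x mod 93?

774·80 = 61920.
61920 mod 93 = 75 (since 665·93 = 61845).
(39 + 75) mod 93 = 21.

21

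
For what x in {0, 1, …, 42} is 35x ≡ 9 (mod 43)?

15

35⁻¹ ≡ 16 (mod 43) because 35·16 = 560 = 13·43 + 1.
So x ≡ 16·9 = 144 ≡ 15 (mod 43).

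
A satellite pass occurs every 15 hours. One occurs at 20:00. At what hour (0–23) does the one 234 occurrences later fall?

234·15 = 3510.
3510 mod 24 = 6 (since 146·24 = 3504).
(20 + 6) mod 24 = 2.

2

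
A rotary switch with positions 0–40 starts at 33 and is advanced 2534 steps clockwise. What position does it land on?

25

2534 = 61·41 + 33, so 2534 mod 41 = 33.
(33 + 33) mod 41 = 25.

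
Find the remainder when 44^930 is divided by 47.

17

By repeated squaring mod 47: 44^1≡44, 44^2≡9, 44^4≡34, 44^8≡28, 44^16≡32, 44^32≡37, 44^64≡6, 44^128≡36, 44^256≡27, 44^512≡24.
930 = 2 + 32 + 128 + 256 + 512, so 44^930 ≡ 9·37·36·27·24 ≡ 17 (mod 47).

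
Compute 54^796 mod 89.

85

Square-and-reduce mod 89: 54^1≡54, 54^2≡68, 54^4≡85, 54^8≡16, 54^16≡78, 54^32≡32, 54^64≡45, 54^128≡67, 54^256≡39, 54^512≡8.
Since 796 = 4 + 8 + 16 + 256 + 512 in binary, 54^796 ≡ 85·16·78·39·8 ≡ 85 (mod 89).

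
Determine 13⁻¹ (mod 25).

25 = 1·13 + 12
13 = 1·12 + 1
12 = 12·1 + 0
Back-substituting gives 13·2 ≡ 1 (mod 25).

2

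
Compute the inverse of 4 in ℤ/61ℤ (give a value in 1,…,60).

61 = 15·4 + 1
4 = 4·1 + 0
Back-substituting gives 4·46 ≡ 1 (mod 61).

46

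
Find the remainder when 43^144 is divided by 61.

9

Square-and-reduce mod 61: 43^1≡43, 43^2≡19, 43^4≡56, 43^8≡25, 43^16≡15, 43^32≡42, 43^64≡56, 43^128≡25.
Since 144 = 16 + 128 in binary, 43^144 ≡ 15·25 ≡ 9 (mod 61).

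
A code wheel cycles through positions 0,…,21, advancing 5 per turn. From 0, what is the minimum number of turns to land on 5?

1

5⁻¹ ≡ 9 (mod 22) because 5·9 = 45 = 2·22 + 1.
Multiplying both sides by 9: x ≡ 9·5 = 45 ≡ 1 (mod 22).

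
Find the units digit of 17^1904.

Last digits of 7^n: 7, 9, 3, 1 (period 4).
1904 mod 4 = 0, so the last digit matches 7^4 = 1.

1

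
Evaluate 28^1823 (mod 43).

3

Square-and-reduce mod 43: 28^1≡28, 28^2≡10, 28^4≡14, 28^8≡24, 28^16≡17, 28^32≡31, 28^64≡15, 28^128≡10, 28^256≡14, 28^512≡24, 28^1024≡17.
Since 1823 = 1 + 2 + 4 + 8 + 16 + 256 + 512 + 1024 in binary, 28^1823 ≡ 28·10·14·24·17·14·24·17 ≡ 3 (mod 43).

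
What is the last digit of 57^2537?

Powers of 7 mod 10 repeat with period 4: 7, 9, 3, 1.
2537 mod 4 = 1, so the last digit matches 7^1 = 7.

7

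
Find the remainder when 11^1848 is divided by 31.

Square-and-reduce mod 31: 11^1≡11, 11^2≡28, 11^4≡9, 11^8≡19, 11^16≡20, 11^32≡28, 11^64≡9, 11^128≡19, 11^256≡20, 11^512≡28, 11^1024≡9.
Since 1848 = 8 + 16 + 32 + 256 + 512 + 1024 in binary, 11^1848 ≡ 19·20·28·20·28·9 ≡ 2 (mod 31).

2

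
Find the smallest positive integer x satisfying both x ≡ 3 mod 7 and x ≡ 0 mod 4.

Since 4·2 ≡ 1 (mod 7), take x = 0 + 4·((3−0)·2 mod 7) = 0 + 4·6 = 24.
Check: 24 mod 7 = 3, 24 mod 4 = 0.

24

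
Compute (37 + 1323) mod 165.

40

Dividing 1323 by 165 gives quotient 8 and remainder 3.
(37 + 3) mod 165 = 40.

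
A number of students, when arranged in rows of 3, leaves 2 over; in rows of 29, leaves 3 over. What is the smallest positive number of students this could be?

x ≡ 2 (mod 3) gives x ∈ {2, 5, 8, 11, 14, 17, 20, 23, …}.
The first of these with x mod 29 = 3 is 32.

32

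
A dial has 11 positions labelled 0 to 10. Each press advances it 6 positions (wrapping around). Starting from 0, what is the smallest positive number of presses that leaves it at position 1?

2

11 = 1·6 + 5
6 = 1·5 + 1
5 = 5·1 + 0
Back-substituting gives 6·2 ≡ 1 (mod 11).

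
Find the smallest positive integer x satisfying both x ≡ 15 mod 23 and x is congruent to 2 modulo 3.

38

Since 3·8 ≡ 1 (mod 23), take x = 2 + 3·((15−2)·8 mod 23) = 2 + 3·12 = 38.
Check: 38 mod 23 = 15, 38 mod 3 = 2.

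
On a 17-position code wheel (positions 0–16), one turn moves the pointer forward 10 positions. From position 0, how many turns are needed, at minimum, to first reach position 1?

17 = 1·10 + 7
10 = 1·7 + 3
7 = 2·3 + 1
3 = 3·1 + 0
Back-substituting gives 10·12 ≡ 1 (mod 17).

12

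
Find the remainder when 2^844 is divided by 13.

3

Square-and-reduce mod 13: 2^1≡2, 2^2≡4, 2^4≡3, 2^8≡9, 2^16≡3, 2^32≡9, 2^64≡3, 2^128≡9, 2^256≡3, 2^512≡9.
Since 844 = 4 + 8 + 64 + 256 + 512 in binary, 2^844 ≡ 3·9·3·3·9 ≡ 3 (mod 13).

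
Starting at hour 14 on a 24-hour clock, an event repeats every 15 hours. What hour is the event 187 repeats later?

187·15 = 2805.
2805 mod 24 = 21 (since 116·24 = 2784).
(14 + 21) mod 24 = 11.

11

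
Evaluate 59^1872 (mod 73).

1

Successive squares of 59 mod 73: 59^1≡59, 59^2≡50, 59^4≡18, 59^8≡32, 59^16≡2, 59^32≡4, 59^64≡16, 59^128≡37, 59^256≡55, 59^512≡32, 59^1024≡2.
Since 1872 = 16 + 64 + 256 + 512 + 1024 in binary, 59^1872 ≡ 2·16·55·32·2 ≡ 1 (mod 73).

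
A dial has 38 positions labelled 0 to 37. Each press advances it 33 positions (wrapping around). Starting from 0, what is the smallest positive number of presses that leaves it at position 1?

33·15 = 495 = 13·38 + 1, so 33⁻¹ ≡ 15 (mod 38).

15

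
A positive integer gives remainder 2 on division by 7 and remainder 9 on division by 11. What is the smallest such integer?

9

x ≡ 2 (mod 7) gives x ∈ {2, 9}.
The first of these with x mod 11 = 9 is 9.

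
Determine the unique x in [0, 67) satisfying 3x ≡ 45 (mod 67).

15

The inverse of 3 mod 67 is 45 (since 3·45 = 135 ≡ 1).
Multiplying both sides by 45: x ≡ 45·45 = 2025 ≡ 15 (mod 67).
Check: 3·15 = 45 = 0·67 + 45.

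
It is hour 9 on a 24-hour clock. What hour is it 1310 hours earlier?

19

1310 − 54·24 = 14, so 1310 ≡ 14 (mod 24).
(9 − 14) mod 24 = 19.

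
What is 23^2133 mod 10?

Last digits of 3^n: 3, 9, 7, 1 (period 4).
2133 mod 4 = 1, so the last digit matches 3^1 = 3.

3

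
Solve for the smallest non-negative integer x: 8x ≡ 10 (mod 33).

26

8⁻¹ ≡ 29 (mod 33) because 8·29 = 232 = 7·33 + 1.
So x ≡ 29·10 = 290 ≡ 26 (mod 33).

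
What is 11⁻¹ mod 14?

14 = 1·11 + 3
11 = 3·3 + 2
3 = 1·2 + 1
2 = 2·1 + 0
Back-substituting gives 11·9 ≡ 1 (mod 14).

9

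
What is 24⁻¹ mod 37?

37 = 1·24 + 13
24 = 1·13 + 11
13 = 1·11 + 2
11 = 5·2 + 1
2 = 2·1 + 0
Back-substituting gives 24·17 ≡ 1 (mod 37).

17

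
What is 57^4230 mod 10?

9

Powers of 7 mod 10 repeat with period 4: 7, 9, 3, 1.
4230 leaves remainder 2 on division by 4, so 57^4230 ends in 9.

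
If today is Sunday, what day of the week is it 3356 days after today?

3356 mod 7 = 3 (since 479·7 = 3353).
Sunday + 3 days → Wednesday.

Wednesday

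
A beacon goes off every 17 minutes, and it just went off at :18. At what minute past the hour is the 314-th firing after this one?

16

314·17 = 5338.
Dividing 5338 by 60 gives quotient 88 and remainder 58.
(18 + 58) mod 60 = 16.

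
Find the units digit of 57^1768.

1

The units digit of 57^n cycles with period 4: 7, 9, 3, 1, …
1768 mod 4 = 0, so the last digit matches 7^4 = 1.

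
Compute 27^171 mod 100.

23

By repeated squaring mod 100: 27^1≡27, 27^2≡29, 27^4≡41, 27^8≡81, 27^16≡61, 27^32≡21, 27^64≡41, 27^128≡81.
Since 171 = 1 + 2 + 8 + 32 + 128 in binary, 27^171 ≡ 27·29·81·21·81 ≡ 23 (mod 100).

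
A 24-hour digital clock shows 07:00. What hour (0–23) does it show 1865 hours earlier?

1865 mod 24 = 17 (since 77·24 = 1848).
(7 − 17) mod 24 = 14.

14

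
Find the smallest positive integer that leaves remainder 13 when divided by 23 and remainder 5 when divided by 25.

105

x ≡ 13 (mod 23) gives x ∈ {13, 36, 59, 82, 105}.
The first of these with x mod 25 = 5 is 105.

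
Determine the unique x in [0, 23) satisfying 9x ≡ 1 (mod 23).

18

9⁻¹ ≡ 18 (mod 23) because 9·18 = 162 = 7·23 + 1.
Multiplying both sides by 18: x ≡ 18·1 = 18 ≡ 18 (mod 23).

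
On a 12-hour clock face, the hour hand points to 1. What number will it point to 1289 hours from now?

1289 = 107·12 + 5, so 1289 mod 12 = 5.
1 + 5 → 6 on a 12-hour dial.

6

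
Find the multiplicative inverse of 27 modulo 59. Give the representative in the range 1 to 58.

27·35 = 945 = 16·59 + 1, so 27⁻¹ ≡ 35 (mod 59).

35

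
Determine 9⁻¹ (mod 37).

9·33 = 297 = 8·37 + 1, so 9⁻¹ ≡ 33 (mod 37).

33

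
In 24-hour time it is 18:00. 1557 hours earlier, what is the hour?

21

1557 mod 24 = 21 (since 64·24 = 1536).
(18 − 21) mod 24 = 21.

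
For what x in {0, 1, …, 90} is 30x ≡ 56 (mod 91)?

The inverse of 30 mod 91 is 88 (since 30·88 = 2640 ≡ 1).
So x ≡ 88·56 = 4928 ≡ 14 (mod 91).

14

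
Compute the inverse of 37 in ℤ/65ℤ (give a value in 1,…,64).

58

65 = 1·37 + 28
37 = 1·28 + 9
28 = 3·9 + 1
9 = 9·1 + 0
Back-substituting gives 37·58 ≡ 1 (mod 65).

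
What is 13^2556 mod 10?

Powers of 3 mod 10 repeat with period 4: 3, 9, 7, 1.
2556 leaves remainder 0 on division by 4, so 13^2556 ends in 1.

1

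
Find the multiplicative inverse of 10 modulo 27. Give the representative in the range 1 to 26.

19

27 = 2·10 + 7
10 = 1·7 + 3
7 = 2·3 + 1
3 = 3·1 + 0
Back-substituting gives 10·19 ≡ 1 (mod 27).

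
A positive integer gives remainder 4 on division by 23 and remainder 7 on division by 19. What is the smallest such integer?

349

Since 19·17 ≡ 1 (mod 23), take x = 7 + 19·((4−7)·17 mod 23) = 7 + 19·18 = 349.
Check: 349 mod 23 = 4, 349 mod 19 = 7.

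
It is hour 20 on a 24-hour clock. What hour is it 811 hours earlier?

811 − 33·24 = 19, so 811 ≡ 19 (mod 24).
(20 − 19) mod 24 = 1.

1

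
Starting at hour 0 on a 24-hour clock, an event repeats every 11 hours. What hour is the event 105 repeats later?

105·11 = 1155.
1155 mod 24 = 3 (since 48·24 = 1152).
(0 + 3) mod 24 = 3.

3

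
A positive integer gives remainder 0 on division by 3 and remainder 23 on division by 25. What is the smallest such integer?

48

Since 25·1 ≡ 1 (mod 3), take x = 23 + 25·((0−23)·1 mod 3) = 23 + 25·1 = 48.
Check: 48 mod 3 = 0, 48 mod 25 = 23.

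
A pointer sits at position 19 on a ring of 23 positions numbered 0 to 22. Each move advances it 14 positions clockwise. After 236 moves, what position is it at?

236·14 = 3304.
Dividing 3304 by 23 gives quotient 143 and remainder 15.
(19 + 15) mod 23 = 11.

11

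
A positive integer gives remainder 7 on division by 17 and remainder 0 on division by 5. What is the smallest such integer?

x ≡ 0 (mod 5) gives x ∈ {0, 5, 10, 15, 20, 25, 30, 35, …}.
The first of these with x mod 17 = 7 is 75.

75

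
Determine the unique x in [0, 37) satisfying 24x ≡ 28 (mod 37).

24⁻¹ ≡ 17 (mod 37) because 24·17 = 408 = 11·37 + 1.
So x ≡ 17·28 = 476 ≡ 32 (mod 37).

32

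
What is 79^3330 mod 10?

Last digits of 9^n: 9, 1 (period 2).
3330 mod 2 = 0, so the last digit matches 9^2 = 1.

1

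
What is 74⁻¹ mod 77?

51

74·51 = 3774 = 49·77 + 1, so 74⁻¹ ≡ 51 (mod 77).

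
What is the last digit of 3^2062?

The units digit of 3^n cycles with period 4: 3, 9, 7, 1, …
2062 mod 4 = 2, so the last digit matches 3^2 = 9.

9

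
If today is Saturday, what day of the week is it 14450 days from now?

Monday

14450 − 2064·7 = 2, so 14450 ≡ 2 (mod 7).
Saturday + 2 days → Monday.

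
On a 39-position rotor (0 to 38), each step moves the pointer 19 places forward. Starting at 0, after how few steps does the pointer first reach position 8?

23

The inverse of 19 mod 39 is 37 (since 19·37 = 703 ≡ 1).
So x ≡ 37·8 = 296 ≡ 23 (mod 39).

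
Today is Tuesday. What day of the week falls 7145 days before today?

7145 − 1020·7 = 5, so 7145 ≡ 5 (mod 7).
Tuesday − 5 days → Thursday.

Thursday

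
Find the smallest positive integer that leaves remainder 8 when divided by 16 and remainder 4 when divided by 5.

x ≡ 4 (mod 5) gives x ∈ {4, 9, 14, 19, 24}.
The first of these with x mod 16 = 8 is 24.

24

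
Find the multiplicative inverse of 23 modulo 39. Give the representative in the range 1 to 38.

17

39 = 1·23 + 16
23 = 1·16 + 7
16 = 2·7 + 2
7 = 3·2 + 1
2 = 2·1 + 0
Back-substituting gives 23·17 ≡ 1 (mod 39).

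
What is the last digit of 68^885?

8

Last digits of 8^n: 8, 4, 2, 6 (period 4).
885 leaves remainder 1 on division by 4, so 68^885 ends in 8.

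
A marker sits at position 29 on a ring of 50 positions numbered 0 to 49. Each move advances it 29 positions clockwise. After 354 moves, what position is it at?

354·29 = 10266.
10266 mod 50 = 16 (since 205·50 = 10250).
(29 + 16) mod 50 = 45.

45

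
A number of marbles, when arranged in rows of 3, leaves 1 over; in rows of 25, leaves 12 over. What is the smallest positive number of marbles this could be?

x ≡ 1 (mod 3) gives x ∈ {1, 4, 7, 10, 13, 16, 19, 22, …}.
The first of these with x mod 25 = 12 is 37.

37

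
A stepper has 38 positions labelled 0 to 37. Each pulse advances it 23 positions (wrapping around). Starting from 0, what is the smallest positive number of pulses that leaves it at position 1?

5

23·5 = 115 = 3·38 + 1, so 23⁻¹ ≡ 5 (mod 38).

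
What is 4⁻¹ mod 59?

15

59 = 14·4 + 3
4 = 1·3 + 1
3 = 3·1 + 0
Back-substituting gives 4·15 ≡ 1 (mod 59).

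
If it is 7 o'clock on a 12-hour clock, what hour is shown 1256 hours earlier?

Dividing 1256 by 12 gives quotient 104 and remainder 8.
7 − 8 → 11 on a 12-hour dial.

11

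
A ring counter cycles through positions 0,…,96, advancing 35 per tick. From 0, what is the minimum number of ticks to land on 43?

35⁻¹ ≡ 61 (mod 97) because 35·61 = 2135 = 22·97 + 1.
Multiplying both sides by 61: x ≡ 61·43 = 2623 ≡ 4 (mod 97).
Check: 35·4 = 140 = 1·97 + 43.

4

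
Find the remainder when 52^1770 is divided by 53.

Successive squares of 52 mod 53: 52^1≡52, 52^2≡1, 52^4≡1, 52^8≡1, 52^16≡1, 52^32≡1, 52^64≡1, 52^128≡1, 52^256≡1, 52^512≡1, 52^1024≡1.
Since 1770 = 2 + 8 + 32 + 64 + 128 + 512 + 1024 in binary, 52^1770 ≡ 1·1·1·1·1·1·1 ≡ 1 (mod 53).

1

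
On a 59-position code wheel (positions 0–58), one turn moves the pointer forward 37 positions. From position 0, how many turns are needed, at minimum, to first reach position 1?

8

37·8 = 296 = 5·59 + 1, so 37⁻¹ ≡ 8 (mod 59).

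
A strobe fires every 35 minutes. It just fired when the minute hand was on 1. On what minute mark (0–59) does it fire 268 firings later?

268·35 = 9380.
9380 = 156·60 + 20, so 9380 mod 60 = 20.
(1 + 20) mod 60 = 21.

21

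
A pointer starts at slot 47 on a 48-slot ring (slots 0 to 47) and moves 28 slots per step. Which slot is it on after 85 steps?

27

85·28 = 2380.
2380 = 49·48 + 28, so 2380 mod 48 = 28.
(47 + 28) mod 48 = 27.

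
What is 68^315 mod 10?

Last digits of 8^n: 8, 4, 2, 6 (period 4).
315 leaves remainder 3 on division by 4, so 68^315 ends in 2.

2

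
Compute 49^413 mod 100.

Successive squares of 49 mod 100: 49^1≡49, 49^2≡1, 49^4≡1, 49^8≡1, 49^16≡1, 49^32≡1, 49^64≡1, 49^128≡1, 49^256≡1.
Since 413 = 1 + 4 + 8 + 16 + 128 + 256 in binary, 49^413 ≡ 49·1·1·1·1·1 ≡ 49 (mod 100).

49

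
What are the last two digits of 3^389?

Successive squares of 3 mod 100: 3^1≡3, 3^2≡9, 3^4≡81, 3^8≡61, 3^16≡21, 3^32≡41, 3^64≡81, 3^128≡61, 3^256≡21.
389 = 1 + 4 + 128 + 256, so 3^389 ≡ 3·81·61·21 ≡ 83 (mod 100).

83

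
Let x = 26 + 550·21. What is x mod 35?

26

550·21 = 11550.
11550 − 330·35 = 0, so 11550 ≡ 0 (mod 35).
(26 + 0) mod 35 = 26.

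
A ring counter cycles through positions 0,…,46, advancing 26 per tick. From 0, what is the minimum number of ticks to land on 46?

26⁻¹ ≡ 38 (mod 47) because 26·38 = 988 = 21·47 + 1.
So x ≡ 38·46 = 1748 ≡ 9 (mod 47).
Check: 26·9 = 234 = 4·47 + 46.

9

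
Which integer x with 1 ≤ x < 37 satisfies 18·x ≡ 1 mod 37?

37 = 2·18 + 1
18 = 18·1 + 0
Back-substituting gives 18·35 ≡ 1 (mod 37).

35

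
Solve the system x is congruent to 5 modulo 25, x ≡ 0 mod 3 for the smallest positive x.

30

Since 3·17 ≡ 1 (mod 25), take x = 0 + 3·((5−0)·17 mod 25) = 0 + 3·10 = 30.
Check: 30 mod 25 = 5, 30 mod 3 = 0.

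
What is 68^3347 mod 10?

Powers of 8 mod 10 repeat with period 4: 8, 4, 2, 6.
3347 leaves remainder 3 on division by 4, so 68^3347 ends in 2.

2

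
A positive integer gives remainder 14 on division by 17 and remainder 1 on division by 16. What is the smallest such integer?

x ≡ 1 (mod 16) gives x ∈ {1, 17, 33, 49, 65}.
The first of these with x mod 17 = 14 is 65.

65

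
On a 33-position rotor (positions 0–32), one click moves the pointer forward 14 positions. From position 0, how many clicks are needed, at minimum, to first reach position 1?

26

14·26 = 364 = 11·33 + 1, so 14⁻¹ ≡ 26 (mod 33).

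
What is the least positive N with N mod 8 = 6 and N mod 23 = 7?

30

Since 23·7 ≡ 1 (mod 8), take x = 7 + 23·((6−7)·7 mod 8) = 7 + 23·1 = 30.
Check: 30 mod 8 = 6, 30 mod 23 = 7.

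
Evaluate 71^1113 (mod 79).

14

Successive squares of 71 mod 79: 71^1≡71, 71^2≡64, 71^4≡67, 71^8≡65, 71^16≡38, 71^32≡22, 71^64≡10, 71^128≡21, 71^256≡46, 71^512≡62, 71^1024≡52.
1113 = 1 + 8 + 16 + 64 + 1024, so 71^1113 ≡ 71·65·38·10·52 ≡ 14 (mod 79).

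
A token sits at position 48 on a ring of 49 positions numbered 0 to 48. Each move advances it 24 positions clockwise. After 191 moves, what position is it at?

191·24 = 4584.
4584 mod 49 = 27 (since 93·49 = 4557).
(48 + 27) mod 49 = 26.

26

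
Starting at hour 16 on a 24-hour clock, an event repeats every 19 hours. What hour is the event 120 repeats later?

16

120·19 = 2280.
2280 − 95·24 = 0, so 2280 ≡ 0 (mod 24).
(16 + 0) mod 24 = 16.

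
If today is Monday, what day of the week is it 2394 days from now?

Dividing 2394 by 7 gives quotient 342 and remainder 0.
Monday + 0 days → Monday.

Monday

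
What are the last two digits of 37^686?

Square-and-reduce mod 100: 37^1≡37, 37^2≡69, 37^4≡61, 37^8≡21, 37^16≡41, 37^32≡81, 37^64≡61, 37^128≡21, 37^256≡41, 37^512≡81.
Since 686 = 2 + 4 + 8 + 32 + 128 + 512 in binary, 37^686 ≡ 69·61·21·81·21·81 ≡ 9 (mod 100).

09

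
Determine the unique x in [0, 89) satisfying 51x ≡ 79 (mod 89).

The inverse of 51 mod 89 is 7 (since 51·7 = 357 ≡ 1).
So x ≡ 7·79 = 553 ≡ 19 (mod 89).

19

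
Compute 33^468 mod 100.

Square-and-reduce mod 100: 33^1≡33, 33^2≡89, 33^4≡21, 33^8≡41, 33^16≡81, 33^32≡61, 33^64≡21, 33^128≡41, 33^256≡81.
Since 468 = 4 + 16 + 64 + 128 + 256 in binary, 33^468 ≡ 21·81·21·41·81 ≡ 41 (mod 100).

41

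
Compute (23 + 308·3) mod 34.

29

308·3 = 924.
Dividing 924 by 34 gives quotient 27 and remainder 6.
(23 + 6) mod 34 = 29.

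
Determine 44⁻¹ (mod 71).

21

71 = 1·44 + 27
44 = 1·27 + 17
27 = 1·17 + 10
17 = 1·10 + 7
10 = 1·7 + 3
7 = 2·3 + 1
3 = 3·1 + 0
Back-substituting gives 44·21 ≡ 1 (mod 71).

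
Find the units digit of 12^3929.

Last digits of 2^n: 2, 4, 8, 6 (period 4).
3929 mod 4 = 1, so the last digit matches 2^1 = 2.

2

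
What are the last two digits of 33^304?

Square-and-reduce mod 100: 33^1≡33, 33^2≡89, 33^4≡21, 33^8≡41, 33^16≡81, 33^32≡61, 33^64≡21, 33^128≡41, 33^256≡81.
Since 304 = 16 + 32 + 256 in binary, 33^304 ≡ 81·61·81 ≡ 21 (mod 100).

21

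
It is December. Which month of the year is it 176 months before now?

Dividing 176 by 12 gives quotient 14 and remainder 8.
December − 8 months → April.

April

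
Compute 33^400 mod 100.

Successive squares of 33 mod 100: 33^1≡33, 33^2≡89, 33^4≡21, 33^8≡41, 33^16≡81, 33^32≡61, 33^64≡21, 33^128≡41, 33^256≡81.
400 = 16 + 128 + 256, so 33^400 ≡ 81·41·81 ≡ 1 (mod 100).

1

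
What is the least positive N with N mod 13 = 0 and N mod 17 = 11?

130

x ≡ 0 (mod 13) gives x ∈ {0, 13, 26, 39, 52, 65, 78, 91, …}.
The first of these with x mod 17 = 11 is 130.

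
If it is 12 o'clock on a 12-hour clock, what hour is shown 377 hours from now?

Dividing 377 by 12 gives quotient 31 and remainder 5.
12 + 5 → 5 on a 12-hour dial.

5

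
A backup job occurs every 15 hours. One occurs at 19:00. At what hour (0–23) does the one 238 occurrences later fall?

13

238·15 = 3570.
Dividing 3570 by 24 gives quotient 148 and remainder 18.
(19 + 18) mod 24 = 13.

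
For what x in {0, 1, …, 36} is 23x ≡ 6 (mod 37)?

26

23⁻¹ ≡ 29 (mod 37) because 23·29 = 667 = 18·37 + 1.
Multiplying both sides by 29: x ≡ 29·6 = 174 ≡ 26 (mod 37).
Check: 23·26 = 598 = 16·37 + 6.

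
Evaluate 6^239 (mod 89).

60

Square-and-reduce mod 89: 6^1≡6, 6^2≡36, 6^4≡50, 6^8≡8, 6^16≡64, 6^32≡2, 6^64≡4, 6^128≡16.
239 = 1 + 2 + 4 + 8 + 32 + 64 + 128, so 6^239 ≡ 6·36·50·8·2·4·16 ≡ 60 (mod 89).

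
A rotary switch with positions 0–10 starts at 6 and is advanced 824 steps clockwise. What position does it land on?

5

Dividing 824 by 11 gives quotient 74 and remainder 10.
(6 + 10) mod 11 = 5.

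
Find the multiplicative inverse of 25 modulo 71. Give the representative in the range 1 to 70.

71 = 2·25 + 21
25 = 1·21 + 4
21 = 5·4 + 1
4 = 4·1 + 0
Back-substituting gives 25·54 ≡ 1 (mod 71).

54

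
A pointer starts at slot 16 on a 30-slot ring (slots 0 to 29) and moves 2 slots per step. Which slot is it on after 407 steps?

20

407·2 = 814.
Dividing 814 by 30 gives quotient 27 and remainder 4.
(16 + 4) mod 30 = 20.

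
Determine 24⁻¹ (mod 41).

12

24·12 = 288 = 7·41 + 1, so 24⁻¹ ≡ 12 (mod 41).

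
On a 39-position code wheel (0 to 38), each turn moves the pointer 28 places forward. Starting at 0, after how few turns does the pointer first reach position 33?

The inverse of 28 mod 39 is 7 (since 28·7 = 196 ≡ 1).
So x ≡ 7·33 = 231 ≡ 36 (mod 39).

36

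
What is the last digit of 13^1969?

3

The units digit of 13^n cycles with period 4: 3, 9, 7, 1, …
1969 mod 4 = 1, so the last digit matches 3^1 = 3.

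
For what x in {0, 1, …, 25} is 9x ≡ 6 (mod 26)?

The inverse of 9 mod 26 is 3 (since 9·3 = 27 ≡ 1).
Multiplying both sides by 3: x ≡ 3·6 = 18 ≡ 18 (mod 26).

18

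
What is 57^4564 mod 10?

1

The units digit of 57^n cycles with period 4: 7, 9, 3, 1, …
4564 leaves remainder 0 on division by 4, so 57^4564 ends in 1.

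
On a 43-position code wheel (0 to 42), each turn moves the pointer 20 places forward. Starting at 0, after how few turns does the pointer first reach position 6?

39

The inverse of 20 mod 43 is 28 (since 20·28 = 560 ≡ 1).
Multiplying both sides by 28: x ≡ 28·6 = 168 ≡ 39 (mod 43).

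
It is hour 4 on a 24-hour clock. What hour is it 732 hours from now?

16

732 = 30·24 + 12, so 732 mod 24 = 12.
(4 + 12) mod 24 = 16.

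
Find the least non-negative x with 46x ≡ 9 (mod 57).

51

46⁻¹ ≡ 31 (mod 57) because 46·31 = 1426 = 25·57 + 1.
Multiplying both sides by 31: x ≡ 31·9 = 279 ≡ 51 (mod 57).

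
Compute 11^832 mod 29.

20

Successive squares of 11 mod 29: 11^1≡11, 11^2≡5, 11^4≡25, 11^8≡16, 11^16≡24, 11^32≡25, 11^64≡16, 11^128≡24, 11^256≡25, 11^512≡16.
832 = 64 + 256 + 512, so 11^832 ≡ 16·25·16 ≡ 20 (mod 29).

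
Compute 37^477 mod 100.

17

Successive squares of 37 mod 100: 37^1≡37, 37^2≡69, 37^4≡61, 37^8≡21, 37^16≡41, 37^32≡81, 37^64≡61, 37^128≡21, 37^256≡41.
Since 477 = 1 + 4 + 8 + 16 + 64 + 128 + 256 in binary, 37^477 ≡ 37·61·21·41·61·21·41 ≡ 17 (mod 100).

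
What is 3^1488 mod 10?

1

Powers of 3 mod 10 repeat with period 4: 3, 9, 7, 1.
1488 leaves remainder 0 on division by 4, so 3^1488 ends in 1.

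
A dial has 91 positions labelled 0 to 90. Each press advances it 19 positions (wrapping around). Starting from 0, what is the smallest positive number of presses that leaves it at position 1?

24

91 = 4·19 + 15
19 = 1·15 + 4
15 = 3·4 + 3
4 = 1·3 + 1
3 = 3·1 + 0
Back-substituting gives 19·24 ≡ 1 (mod 91).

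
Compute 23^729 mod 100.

By repeated squaring mod 100: 23^1≡23, 23^2≡29, 23^4≡41, 23^8≡81, 23^16≡61, 23^32≡21, 23^64≡41, 23^128≡81, 23^256≡61, 23^512≡21.
Since 729 = 1 + 8 + 16 + 64 + 128 + 512 in binary, 23^729 ≡ 23·81·61·41·81·21 ≡ 63 (mod 100).

63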